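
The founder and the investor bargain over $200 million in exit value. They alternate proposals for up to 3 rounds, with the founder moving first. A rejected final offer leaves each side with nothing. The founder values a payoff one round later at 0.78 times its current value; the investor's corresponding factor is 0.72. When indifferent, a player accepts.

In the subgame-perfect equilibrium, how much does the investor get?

31.68

Round 3 (the founder proposes): the investor will accept anything ≥ 0, so the founder offers 0 and keeps 200.
Round 2 (the investor proposes): the founder can get 200 next round, worth 0.78 × 200 = 156 now. The investor offers 156 and keeps 200 − 156 = 44.
Round 1 (the founder proposes): the investor can get 44 next round, worth 0.72 × 44 = 31.68 now, so the founder offers 31.68, keeping 168.32.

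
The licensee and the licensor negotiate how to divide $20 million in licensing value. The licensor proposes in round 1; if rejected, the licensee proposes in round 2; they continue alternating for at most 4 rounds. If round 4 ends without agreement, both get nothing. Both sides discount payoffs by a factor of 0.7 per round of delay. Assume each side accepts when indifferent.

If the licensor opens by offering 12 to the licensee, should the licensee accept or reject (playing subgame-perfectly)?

Round 4 (the licensee proposes): rejection yields 0 for the licensor; the licensee offers 0 and keeps 20.
Round 3 (the licensor proposes): the licensee can get 20 next round, worth 0.7 × 20 = 14 now; the licensor offers that and keeps 6.
Round 2 (the licensee proposes): the licensor can get 6 next round, worth 0.7 × 6 = 4.2 now, so the licensee offers 4.2, keeping 15.8.
So by rejecting in round 1, the licensee gets 15.8 next round, worth 0.7 × 15.8 = 11.06 now.
Offer 12 ≥ 11.06, so the licensee accepts.

Accept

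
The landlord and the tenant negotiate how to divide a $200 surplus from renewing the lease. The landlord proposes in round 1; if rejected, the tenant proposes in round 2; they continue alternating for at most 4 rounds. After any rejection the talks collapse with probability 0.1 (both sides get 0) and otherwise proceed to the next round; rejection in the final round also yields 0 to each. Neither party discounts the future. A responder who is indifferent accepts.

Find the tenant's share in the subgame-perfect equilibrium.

Round 4 (the tenant proposes): rejection yields 0 for the landlord; the tenant offers 0 and keeps 200.
Round 3 (the landlord proposes): rejecting gives the tenant an expected 0.9 × 200 = 180; the landlord offers that and keeps 20.
Round 2 (the tenant proposes): rejecting gives the landlord an expected 0.9 × 20 = 18. The tenant offers 18 and keeps 200 − 18 = 182.
Round 1 (the landlord proposes): rejecting gives the tenant an expected 0.9 × 182 = 163.8, so the landlord offers 163.8, keeping 36.2.

163.8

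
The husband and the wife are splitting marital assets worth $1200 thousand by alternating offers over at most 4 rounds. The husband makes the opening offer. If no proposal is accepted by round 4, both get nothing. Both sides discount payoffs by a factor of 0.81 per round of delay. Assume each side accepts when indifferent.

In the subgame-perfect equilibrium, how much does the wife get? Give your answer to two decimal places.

822.41

Round 4 (the wife proposes): rejection yields 0 for the husband; the wife offers 0 and keeps 1200.
Round 3 (the husband proposes): the wife can get 1200 next round, worth 0.81 × 1200 = 972 now, so the husband offers 972, keeping 228.
Round 2 (the wife proposes): the husband can get 228 next round, worth 0.81 × 228 = 184.68 now. The wife offers 184.68 and keeps 1200 − 184.68 = 1015.32.
Round 1 (the husband proposes): the wife can get 1015.32 next round, worth 0.81 × 1015.32 = 822.4092 now, so the husband offers 822.4092, keeping 377.5908.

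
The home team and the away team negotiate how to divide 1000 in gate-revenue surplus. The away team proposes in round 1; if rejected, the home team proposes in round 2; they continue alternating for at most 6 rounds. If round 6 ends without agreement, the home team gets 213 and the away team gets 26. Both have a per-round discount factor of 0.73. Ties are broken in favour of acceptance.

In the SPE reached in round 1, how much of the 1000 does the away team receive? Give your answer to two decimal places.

By backward induction:
Round 6 (the home team proposes): the away team gets 26 if talks fail, so the home team offers 26 and keeps 974.
Round 5 (the away team proposes): the home team can get 974 next round, worth 0.73 × 974 = 711.02 now, so the away team offers 711.02, keeping 288.98.
Round 4 (the home team proposes): the away team can get 288.98 next round, worth 0.73 × 288.98 = 210.9554 now. The home team offers 210.9554 and keeps 1000 − 210.9554 = 789.0446.
Round 3 (the away team proposes): the home team can get 789.0446 next round, worth 0.73 × 789.0446 = 576.002558 now; the away team offers that and keeps 423.997442.
Round 2 (the home team proposes): the away team can get 423.997442 next round, worth 0.73 × 423.997442 = 309.51813266 now; the home team offers that and keeps 690.48186734.
Round 1 (the away team proposes): the home team can get 690.48186734 next round, worth 0.73 × 690.48186734 = 504.0517631582 now, so the away team offers 504.0517631582, keeping 495.9482368418.

495.95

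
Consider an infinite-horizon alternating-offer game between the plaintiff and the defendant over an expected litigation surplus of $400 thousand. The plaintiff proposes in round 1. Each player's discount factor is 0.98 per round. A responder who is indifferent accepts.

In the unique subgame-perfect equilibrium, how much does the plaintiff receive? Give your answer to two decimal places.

In a stationary SPE each proposer offers the other exactly their discounted continuation value.
If the plaintiff keeps x when proposing and the defendant keeps y when proposing, then x = 400 − 0.98y and y = 400 − 0.98x.
Solving: x = 400(1 − 0.98) / (1 − 0.98·0.98) = 8 / 0.0396 ≈ 202.0202.
The defendant gets 400 − 202.0202 ≈ 197.9798.

202.02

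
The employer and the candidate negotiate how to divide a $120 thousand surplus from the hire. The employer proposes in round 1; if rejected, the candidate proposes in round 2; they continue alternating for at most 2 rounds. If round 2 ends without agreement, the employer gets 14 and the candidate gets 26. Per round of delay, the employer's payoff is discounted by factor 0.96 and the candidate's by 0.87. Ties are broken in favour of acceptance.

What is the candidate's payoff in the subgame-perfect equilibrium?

Round 2 (the candidate proposes): the employer gets 14 if talks fail, so the candidate offers 14 and keeps 106.
Round 1 (the employer proposes): the candidate can get 106 next round, worth 0.87 × 106 = 92.22 now. The employer offers 92.22 and keeps 120 − 92.22 = 27.78.

92.22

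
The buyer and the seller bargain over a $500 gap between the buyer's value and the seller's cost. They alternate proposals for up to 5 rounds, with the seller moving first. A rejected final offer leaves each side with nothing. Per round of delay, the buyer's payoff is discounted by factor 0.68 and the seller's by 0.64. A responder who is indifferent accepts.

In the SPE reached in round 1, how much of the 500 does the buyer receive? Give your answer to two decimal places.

175.67

Work backward from the last round.
Round 5 (the seller proposes): the buyer will accept anything ≥ 0, so the seller offers 0 and keeps 500.
Round 4 (the buyer proposes): the seller can get 500 next round, worth 0.64 × 500 = 320 now. The buyer offers 320 and keeps 500 − 320 = 180.
Round 3 (the seller proposes): the buyer can get 180 next round, worth 0.68 × 180 = 122.4 now. The seller offers 122.4 and keeps 500 − 122.4 = 377.6.
Round 2 (the buyer proposes): the seller can get 377.6 next round, worth 0.64 × 377.6 = 241.664 now, so the buyer offers 241.664, keeping 258.336.
Round 1 (the seller proposes): the buyer can get 258.336 next round, worth 0.68 × 258.336 = 175.66848 now, so the seller offers 175.66848, keeping 324.33152.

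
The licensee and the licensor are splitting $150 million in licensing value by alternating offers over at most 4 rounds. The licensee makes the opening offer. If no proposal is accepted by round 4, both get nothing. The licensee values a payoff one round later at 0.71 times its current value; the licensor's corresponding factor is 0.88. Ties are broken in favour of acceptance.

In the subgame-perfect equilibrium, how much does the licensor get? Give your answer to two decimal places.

Round 4 (the licensor proposes): rejection yields 0 for the licensee; the licensor offers 0 and keeps 150.
Round 3 (the licensee proposes): the licensor can get 150 next round, worth 0.88 × 150 = 132 now, so the licensee offers 132, keeping 18.
Round 2 (the licensor proposes): the licensee can get 18 next round, worth 0.71 × 18 = 12.78 now. The licensor offers 12.78 and keeps 150 − 12.78 = 137.22.
Round 1 (the licensee proposes): the licensor can get 137.22 next round, worth 0.88 × 137.22 = 120.7536 now, so the licensee offers 120.7536, keeping 29.2464.

120.75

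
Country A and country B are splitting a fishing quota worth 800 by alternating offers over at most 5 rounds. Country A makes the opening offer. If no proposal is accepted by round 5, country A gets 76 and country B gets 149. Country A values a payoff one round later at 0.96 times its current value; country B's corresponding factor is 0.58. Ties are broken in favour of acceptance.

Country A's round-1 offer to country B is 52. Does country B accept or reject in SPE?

Round 5 (country A proposes): country B gets 149 if talks fail, so country A offers 149 and keeps 651.
Round 4 (country B proposes): country A can get 651 next round, worth 0.96 × 651 = 624.96 now, so country B offers 624.96, keeping 175.04.
Round 3 (country A proposes): country B can get 175.04 next round, worth 0.58 × 175.04 = 101.5232 now; country A offers that and keeps 698.4768.
Round 2 (country B proposes): country A can get 698.4768 next round, worth 0.96 × 698.4768 = 670.537728 now, so country B offers 670.537728, keeping 129.462272.
So by rejecting in round 1, country B gets 129.462272 next round, worth 0.58 × 129.462272 = 75.08811776 now.
Offer 52 < 75.08811776, so country B rejects.

Reject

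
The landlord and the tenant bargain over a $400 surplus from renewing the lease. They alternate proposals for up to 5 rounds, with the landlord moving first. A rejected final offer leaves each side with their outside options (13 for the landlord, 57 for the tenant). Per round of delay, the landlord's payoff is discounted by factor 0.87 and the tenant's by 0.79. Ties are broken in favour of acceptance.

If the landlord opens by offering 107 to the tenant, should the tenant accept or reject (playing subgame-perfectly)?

Accept

Round 5 (the landlord proposes): the tenant gets 57 if talks fail, so the landlord offers 57 and keeps 343.
Round 4 (the tenant proposes): the landlord can get 343 next round, worth 0.87 × 343 = 298.41 now. The tenant offers 298.41 and keeps 400 − 298.41 = 101.59.
Round 3 (the landlord proposes): the tenant can get 101.59 next round, worth 0.79 × 101.59 = 80.2561 now; the landlord offers that and keeps 319.7439.
Round 2 (the tenant proposes): the landlord can get 319.7439 next round, worth 0.87 × 319.7439 = 278.177193 now. The tenant offers 278.177193 and keeps 400 − 278.177193 = 121.822807.
So by rejecting in round 1, the tenant gets 121.822807 next round, worth 0.79 × 121.822807 = 96.24001753 now.
Offer 107 ≥ 96.24001753, so the tenant accepts.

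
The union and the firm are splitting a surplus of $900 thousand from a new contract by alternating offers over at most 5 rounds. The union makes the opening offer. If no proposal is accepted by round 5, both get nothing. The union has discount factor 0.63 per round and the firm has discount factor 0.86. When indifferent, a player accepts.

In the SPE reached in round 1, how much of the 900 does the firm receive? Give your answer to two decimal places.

Solve by backward induction from round 5.
Round 5 (the union proposes): the firm will accept anything ≥ 0, so the union offers 0 and keeps 900.
Round 4 (the firm proposes): the union can get 900 next round, worth 0.63 × 900 = 567 now; the firm offers that and keeps 333.
Round 3 (the union proposes): the firm can get 333 next round, worth 0.86 × 333 = 286.38 now, so the union offers 286.38, keeping 613.62.
Round 2 (the firm proposes): the union can get 613.62 next round, worth 0.63 × 613.62 = 386.5806 now, so the firm offers 386.5806, keeping 513.4194.
Round 1 (the union proposes): the firm can get 513.4194 next round, worth 0.86 × 513.4194 = 441.540684 now, so the union offers 441.540684, keeping 458.459316.

441.54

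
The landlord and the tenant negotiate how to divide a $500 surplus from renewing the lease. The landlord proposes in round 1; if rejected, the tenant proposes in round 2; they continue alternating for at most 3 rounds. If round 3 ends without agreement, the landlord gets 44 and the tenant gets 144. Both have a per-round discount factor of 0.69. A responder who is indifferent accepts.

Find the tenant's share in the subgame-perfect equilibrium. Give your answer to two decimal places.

175.51

Round 3 (the landlord proposes): the tenant gets 144 if talks fail, so the landlord offers 144 and keeps 356.
Round 2 (the tenant proposes): the landlord can get 356 next round, worth 0.69 × 356 = 245.64 now, so the tenant offers 245.64, keeping 254.36.
Round 1 (the landlord proposes): the tenant can get 254.36 next round, worth 0.69 × 254.36 = 175.5084 now. The landlord offers 175.5084 and keeps 500 − 175.5084 = 324.4916.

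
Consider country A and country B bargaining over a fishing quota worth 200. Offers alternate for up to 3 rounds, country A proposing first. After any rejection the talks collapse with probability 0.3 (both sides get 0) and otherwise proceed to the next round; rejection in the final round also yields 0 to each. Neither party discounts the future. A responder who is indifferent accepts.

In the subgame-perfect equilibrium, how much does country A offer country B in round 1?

42

Round 3 (country A proposes): country B will accept anything ≥ 0, so country A offers 0 and keeps 200.
Round 2 (country B proposes): rejecting gives country A an expected 0.7 × 200 = 140. Country B offers 140 and keeps 200 − 140 = 60.
Round 1 (country A proposes): rejecting gives country B an expected 0.7 × 60 = 42. Country A offers 42 and keeps 200 − 42 = 158.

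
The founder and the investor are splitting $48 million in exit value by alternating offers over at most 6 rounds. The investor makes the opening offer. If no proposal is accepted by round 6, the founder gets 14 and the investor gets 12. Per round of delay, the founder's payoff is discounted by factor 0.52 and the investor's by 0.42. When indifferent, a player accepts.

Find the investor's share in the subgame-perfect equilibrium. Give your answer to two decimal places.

Round 6 (the founder proposes): the investor gets 12 if talks fail, so the founder offers 12 and keeps 36.
Round 5 (the investor proposes): the founder can get 36 next round, worth 0.52 × 36 = 18.72 now, so the investor offers 18.72, keeping 29.28.
Round 4 (the founder proposes): the investor can get 29.28 next round, worth 0.42 × 29.28 = 12.2976 now; the founder offers that and keeps 35.7024.
Round 3 (the investor proposes): the founder can get 35.7024 next round, worth 0.52 × 35.7024 = 18.565248 now; the investor offers that and keeps 29.434752.
Round 2 (the founder proposes): the investor can get 29.434752 next round, worth 0.42 × 29.434752 = 12.36259584 now. The founder offers 12.36259584 and keeps 48 − 12.36259584 = 35.63740416.
Round 1 (the investor proposes): the founder can get 35.63740416 next round, worth 0.52 × 35.63740416 = 18.5314501632 now, so the investor offers 18.5314501632, keeping 29.4685498368.

29.47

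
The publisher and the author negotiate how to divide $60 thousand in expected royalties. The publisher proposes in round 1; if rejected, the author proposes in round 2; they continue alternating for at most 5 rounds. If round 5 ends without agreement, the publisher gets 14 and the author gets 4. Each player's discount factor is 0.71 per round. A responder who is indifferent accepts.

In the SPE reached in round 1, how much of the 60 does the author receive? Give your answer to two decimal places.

19.60

Round 5 (the publisher proposes): the author gets 4 if talks fail, so the publisher offers 4 and keeps 56.
Round 4 (the author proposes): the publisher can get 56 next round, worth 0.71 × 56 = 39.76 now. The author offers 39.76 and keeps 60 − 39.76 = 20.24.
Round 3 (the publisher proposes): the author can get 20.24 next round, worth 0.71 × 20.24 = 14.3704 now; the publisher offers that and keeps 45.6296.
Round 2 (the author proposes): the publisher can get 45.6296 next round, worth 0.71 × 45.6296 = 32.397016 now. The author offers 32.397016 and keeps 60 − 32.397016 = 27.602984.
Round 1 (the publisher proposes): the author can get 27.602984 next round, worth 0.71 × 27.602984 = 19.59811864 now; the publisher offers that and keeps 40.40188136.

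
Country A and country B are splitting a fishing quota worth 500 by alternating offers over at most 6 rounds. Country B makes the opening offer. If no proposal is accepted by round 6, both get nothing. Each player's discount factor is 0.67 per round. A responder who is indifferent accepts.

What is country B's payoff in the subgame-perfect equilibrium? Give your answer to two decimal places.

272.32

Round 6 (country A proposes): rejection yields 0 for country B; country A offers 0 and keeps 500.
Round 5 (country B proposes): country A can get 500 next round, worth 0.67 × 500 = 335 now; country B offers that and keeps 165.
Round 4 (country A proposes): country B can get 165 next round, worth 0.67 × 165 = 110.55 now, so country A offers 110.55, keeping 389.45.
Round 3 (country B proposes): country A can get 389.45 next round, worth 0.67 × 389.45 = 260.9315 now. Country B offers 260.9315 and keeps 500 − 260.9315 = 239.0685.
Round 2 (country A proposes): country B can get 239.0685 next round, worth 0.67 × 239.0685 = 160.175895 now. Country A offers 160.175895 and keeps 500 − 160.175895 = 339.824105.
Round 1 (country B proposes): country A can get 339.824105 next round, worth 0.67 × 339.824105 = 227.68215035 now; country B offers that and keeps 272.31784965.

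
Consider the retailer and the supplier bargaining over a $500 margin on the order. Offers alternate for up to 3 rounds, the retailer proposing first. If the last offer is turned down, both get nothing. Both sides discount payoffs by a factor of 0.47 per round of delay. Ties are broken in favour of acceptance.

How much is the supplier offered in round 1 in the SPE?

124.55

Round 3 (the retailer proposes): the supplier will accept anything ≥ 0, so the retailer offers 0 and keeps 500.
Round 2 (the supplier proposes): the retailer can get 500 next round, worth 0.47 × 500 = 235 now, so the supplier offers 235, keeping 265.
Round 1 (the retailer proposes): the supplier can get 265 next round, worth 0.47 × 265 = 124.55 now, so the retailer offers 124.55, keeping 375.45.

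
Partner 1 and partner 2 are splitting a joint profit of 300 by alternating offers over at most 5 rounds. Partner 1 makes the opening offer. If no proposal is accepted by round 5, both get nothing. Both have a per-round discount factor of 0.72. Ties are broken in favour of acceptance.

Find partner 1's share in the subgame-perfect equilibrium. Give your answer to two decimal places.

By backward induction:
Round 5 (partner 1 proposes): partner 2 will accept anything ≥ 0, so partner 1 offers 0 and keeps 300.
Round 4 (partner 2 proposes): partner 1 can get 300 next round, worth 0.72 × 300 = 216 now, so partner 2 offers 216, keeping 84.
Round 3 (partner 1 proposes): partner 2 can get 84 next round, worth 0.72 × 84 = 60.48 now; partner 1 offers that and keeps 239.52.
Round 2 (partner 2 proposes): partner 1 can get 239.52 next round, worth 0.72 × 239.52 = 172.4544 now; partner 2 offers that and keeps 127.5456.
Round 1 (partner 1 proposes): partner 2 can get 127.5456 next round, worth 0.72 × 127.5456 = 91.832832 now; partner 1 offers that and keeps 208.167168.

208.17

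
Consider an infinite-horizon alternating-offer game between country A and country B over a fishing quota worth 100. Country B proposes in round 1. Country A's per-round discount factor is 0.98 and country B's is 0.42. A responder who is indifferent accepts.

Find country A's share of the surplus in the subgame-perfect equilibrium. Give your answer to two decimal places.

When country B proposes, country A accepts any offer worth at least 0.98 times what country A would get by proposing next round; and vice versa.
This gives x = 100 − 0.98y and y = 100 − 0.42x, where x and y are each side's share when it proposes.
Hence (1 − 0.98·0.42)x = 100(1 − 0.98), i.e. 0.5884·x = 2.
x ≈ 3.3990; country A's share is 100 − x ≈ 96.6010.

96.60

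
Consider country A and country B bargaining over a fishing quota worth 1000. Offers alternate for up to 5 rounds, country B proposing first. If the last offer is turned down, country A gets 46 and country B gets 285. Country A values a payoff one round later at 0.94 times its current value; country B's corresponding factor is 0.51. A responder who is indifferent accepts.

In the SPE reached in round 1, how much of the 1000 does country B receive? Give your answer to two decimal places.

By backward induction:
Round 5 (country B proposes): country A gets 46 if talks fail, so country B offers 46 and keeps 954.
Round 4 (country A proposes): country B can get 954 next round, worth 0.51 × 954 = 486.54 now; country A offers that and keeps 513.46.
Round 3 (country B proposes): country A can get 513.46 next round, worth 0.94 × 513.46 = 482.6524 now, so country B offers 482.6524, keeping 517.3476.
Round 2 (country A proposes): country B can get 517.3476 next round, worth 0.51 × 517.3476 = 263.847276 now. Country A offers 263.847276 and keeps 1000 − 263.847276 = 736.152724.
Round 1 (country B proposes): country A can get 736.152724 next round, worth 0.94 × 736.152724 = 691.98356056 now, so country B offers 691.98356056, keeping 308.01643944.

308.02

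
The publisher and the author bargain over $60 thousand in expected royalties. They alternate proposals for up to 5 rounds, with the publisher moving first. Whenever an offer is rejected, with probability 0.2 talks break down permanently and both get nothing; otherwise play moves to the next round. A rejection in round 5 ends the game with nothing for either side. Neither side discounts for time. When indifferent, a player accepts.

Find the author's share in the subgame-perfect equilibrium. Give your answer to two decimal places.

15.74

Round 5 (the publisher proposes): rejection yields 0 for the author; the publisher offers 0 and keeps 60.
Round 4 (the author proposes): rejecting gives the publisher an expected 0.8 × 60 = 48, so the author offers 48, keeping 12.
Round 3 (the publisher proposes): rejecting gives the author an expected 0.8 × 12 = 9.6, so the publisher offers 9.6, keeping 50.4.
Round 2 (the author proposes): rejecting gives the publisher an expected 0.8 × 50.4 = 40.32; the author offers that and keeps 19.68.
Round 1 (the publisher proposes): rejecting gives the author an expected 0.8 × 19.68 = 15.744. The publisher offers 15.744 and keeps 60 − 15.744 = 44.256.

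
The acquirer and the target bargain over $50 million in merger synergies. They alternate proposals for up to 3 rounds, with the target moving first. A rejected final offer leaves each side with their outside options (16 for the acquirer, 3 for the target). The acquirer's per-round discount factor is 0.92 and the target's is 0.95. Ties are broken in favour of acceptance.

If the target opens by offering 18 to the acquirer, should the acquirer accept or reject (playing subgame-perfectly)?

Accept

Round 3 (the target proposes): the acquirer gets 16 if talks fail, so the target offers 16 and keeps 34.
Round 2 (the acquirer proposes): the target can get 34 next round, worth 0.95 × 34 = 32.3 now. The acquirer offers 32.3 and keeps 50 − 32.3 = 17.7.
So by rejecting in round 1, the acquirer gets 17.7 next round, worth 0.92 × 17.7 = 16.284 now.
Offer 18 ≥ 16.284, so the acquirer accepts.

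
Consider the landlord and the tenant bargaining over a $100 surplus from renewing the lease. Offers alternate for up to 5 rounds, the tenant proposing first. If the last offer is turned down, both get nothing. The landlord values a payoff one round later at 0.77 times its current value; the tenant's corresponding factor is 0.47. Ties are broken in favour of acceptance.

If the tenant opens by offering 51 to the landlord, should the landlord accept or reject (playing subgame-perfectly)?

Reject

Round 5 (the tenant proposes): rejection yields 0 for the landlord; the tenant offers 0 and keeps 100.
Round 4 (the landlord proposes): the tenant can get 100 next round, worth 0.47 × 100 = 47 now, so the landlord offers 47, keeping 53.
Round 3 (the tenant proposes): the landlord can get 53 next round, worth 0.77 × 53 = 40.81 now, so the tenant offers 40.81, keeping 59.19.
Round 2 (the landlord proposes): the tenant can get 59.19 next round, worth 0.47 × 59.19 = 27.8193 now, so the landlord offers 27.8193, keeping 72.1807.
So by rejecting in round 1, the landlord gets 72.1807 next round, worth 0.77 × 72.1807 = 55.579139 now.
Offer 51 < 55.579139, so the landlord rejects.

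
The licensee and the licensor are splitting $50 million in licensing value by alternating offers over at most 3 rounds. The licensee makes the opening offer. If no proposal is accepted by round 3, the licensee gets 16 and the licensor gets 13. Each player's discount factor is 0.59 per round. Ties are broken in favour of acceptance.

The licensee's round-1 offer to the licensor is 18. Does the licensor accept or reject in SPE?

Accept

Work out the licensor's continuation value if the offer is rejected.
Round 3 (the licensee proposes): the licensor gets 13 if talks fail, so the licensee offers 13 and keeps 37.
Round 2 (the licensor proposes): the licensee can get 37 next round, worth 0.59 × 37 = 21.83 now; the licensor offers that and keeps 28.17.
So by rejecting in round 1, the licensor gets 28.17 next round, worth 0.59 × 28.17 = 16.6203 now.
Offer 18 ≥ 16.6203, so the licensor accepts.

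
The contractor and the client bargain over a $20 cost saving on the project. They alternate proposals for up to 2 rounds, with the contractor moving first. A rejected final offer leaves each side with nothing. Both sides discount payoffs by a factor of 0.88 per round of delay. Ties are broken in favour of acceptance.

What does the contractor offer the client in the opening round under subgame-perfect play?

Round 2 (the client proposes): the contractor will accept anything ≥ 0, so the client offers 0 and keeps 20.
Round 1 (the contractor proposes): the client can get 20 next round, worth 0.88 × 20 = 17.6 now. The contractor offers 17.6 and keeps 20 − 17.6 = 2.4.

17.6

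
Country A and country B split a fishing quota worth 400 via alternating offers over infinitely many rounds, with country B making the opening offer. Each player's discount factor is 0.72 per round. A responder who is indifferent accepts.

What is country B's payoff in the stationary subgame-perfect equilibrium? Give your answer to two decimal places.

232.56

Let x be country B's share when country B proposes and y be country A's share when country A proposes.
Country A accepts iff offered ≥ 0.72·y, so x = 400 − 0.72y. Symmetrically y = 400 − 0.72x.
Substituting: x = 400 − 0.72(400 − 0.72x), giving x(1 − 0.72·0.72) = 400(1 − 0.72).
So x = 400 × 0.28 / 0.4816 ≈ 232.5581, and country A receives 400 − x ≈ 167.4419.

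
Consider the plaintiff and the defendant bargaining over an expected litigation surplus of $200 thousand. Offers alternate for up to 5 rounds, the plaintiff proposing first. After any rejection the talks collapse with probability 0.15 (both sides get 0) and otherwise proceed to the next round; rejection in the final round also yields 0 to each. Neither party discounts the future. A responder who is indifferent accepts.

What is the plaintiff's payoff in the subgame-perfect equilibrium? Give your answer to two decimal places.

156.08

Round 5 (the plaintiff proposes): the defendant will accept anything ≥ 0, so the plaintiff offers 0 and keeps 200.
Round 4 (the defendant proposes): rejecting gives the plaintiff an expected 0.85 × 200 = 170; the defendant offers that and keeps 30.
Round 3 (the plaintiff proposes): rejecting gives the defendant an expected 0.85 × 30 = 25.5; the plaintiff offers that and keeps 174.5.
Round 2 (the defendant proposes): rejecting gives the plaintiff an expected 0.85 × 174.5 = 148.325. The defendant offers 148.325 and keeps 200 − 148.325 = 51.675.
Round 1 (the plaintiff proposes): rejecting gives the defendant an expected 0.85 × 51.675 = 43.92375. The plaintiff offers 43.92375 and keeps 200 − 43.92375 = 156.07625.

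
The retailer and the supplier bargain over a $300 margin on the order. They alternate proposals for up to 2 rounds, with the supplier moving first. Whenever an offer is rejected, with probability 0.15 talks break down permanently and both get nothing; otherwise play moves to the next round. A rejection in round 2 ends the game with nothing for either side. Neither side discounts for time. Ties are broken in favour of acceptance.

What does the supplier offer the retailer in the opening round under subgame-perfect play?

255

By backward induction:
Round 2 (the retailer proposes): rejection yields 0 for the supplier; the retailer offers 0 and keeps 300.
Round 1 (the supplier proposes): rejecting gives the retailer an expected 0.85 × 300 = 255; the supplier offers that and keeps 45.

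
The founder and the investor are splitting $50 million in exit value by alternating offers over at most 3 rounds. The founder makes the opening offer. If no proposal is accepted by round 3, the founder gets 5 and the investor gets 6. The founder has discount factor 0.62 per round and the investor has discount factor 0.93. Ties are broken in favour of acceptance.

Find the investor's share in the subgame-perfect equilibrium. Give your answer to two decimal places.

21.13

Round 3 (the founder proposes): the investor gets 6 if talks fail, so the founder offers 6 and keeps 44.
Round 2 (the investor proposes): the founder can get 44 next round, worth 0.62 × 44 = 27.28 now, so the investor offers 27.28, keeping 22.72.
Round 1 (the founder proposes): the investor can get 22.72 next round, worth 0.93 × 22.72 = 21.1296 now, so the founder offers 21.1296, keeping 28.8704.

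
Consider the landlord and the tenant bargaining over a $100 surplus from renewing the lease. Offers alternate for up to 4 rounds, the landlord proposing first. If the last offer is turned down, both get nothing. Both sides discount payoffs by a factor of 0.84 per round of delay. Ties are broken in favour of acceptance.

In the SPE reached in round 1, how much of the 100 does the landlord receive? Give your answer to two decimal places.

27.29

Solve by backward induction from round 4.
Round 4 (the tenant proposes): rejection yields 0 for the landlord; the tenant offers 0 and keeps 100.
Round 3 (the landlord proposes): the tenant can get 100 next round, worth 0.84 × 100 = 84 now, so the landlord offers 84, keeping 16.
Round 2 (the tenant proposes): the landlord can get 16 next round, worth 0.84 × 16 = 13.44 now, so the tenant offers 13.44, keeping 86.56.
Round 1 (the landlord proposes): the tenant can get 86.56 next round, worth 0.84 × 86.56 = 72.7104 now. The landlord offers 72.7104 and keeps 100 − 72.7104 = 27.2896.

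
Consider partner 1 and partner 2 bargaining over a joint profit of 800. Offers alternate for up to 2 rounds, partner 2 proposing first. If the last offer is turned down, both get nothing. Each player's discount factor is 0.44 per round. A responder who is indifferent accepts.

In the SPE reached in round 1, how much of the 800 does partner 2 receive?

448

Round 2 (partner 1 proposes): partner 2 will accept anything ≥ 0, so partner 1 offers 0 and keeps 800.
Round 1 (partner 2 proposes): partner 1 can get 800 next round, worth 0.44 × 800 = 352 now. Partner 2 offers 352 and keeps 800 − 352 = 448.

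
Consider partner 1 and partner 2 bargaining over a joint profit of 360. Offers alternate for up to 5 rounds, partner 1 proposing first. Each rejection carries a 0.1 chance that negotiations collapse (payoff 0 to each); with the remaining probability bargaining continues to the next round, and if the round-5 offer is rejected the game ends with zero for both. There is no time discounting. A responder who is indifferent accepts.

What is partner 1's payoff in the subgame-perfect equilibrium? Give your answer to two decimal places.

301.36

By backward induction:
Round 5 (partner 1 proposes): partner 2 will accept anything ≥ 0, so partner 1 offers 0 and keeps 360.
Round 4 (partner 2 proposes): rejecting gives partner 1 an expected 0.9 × 360 = 324; partner 2 offers that and keeps 36.
Round 3 (partner 1 proposes): rejecting gives partner 2 an expected 0.9 × 36 = 32.4, so partner 1 offers 32.4, keeping 327.6.
Round 2 (partner 2 proposes): rejecting gives partner 1 an expected 0.9 × 327.6 = 294.84. Partner 2 offers 294.84 and keeps 360 − 294.84 = 65.16.
Round 1 (partner 1 proposes): rejecting gives partner 2 an expected 0.9 × 65.16 = 58.644, so partner 1 offers 58.644, keeping 301.356.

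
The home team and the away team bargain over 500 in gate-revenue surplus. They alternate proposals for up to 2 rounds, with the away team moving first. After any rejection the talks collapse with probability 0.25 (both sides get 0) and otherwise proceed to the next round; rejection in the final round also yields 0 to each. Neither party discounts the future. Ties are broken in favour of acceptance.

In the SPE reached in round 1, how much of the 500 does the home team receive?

Round 2 (the home team proposes): the away team will accept anything ≥ 0, so the home team offers 0 and keeps 500.
Round 1 (the away team proposes): rejecting gives the home team an expected 0.75 × 500 = 375, so the away team offers 375, keeping 125.

375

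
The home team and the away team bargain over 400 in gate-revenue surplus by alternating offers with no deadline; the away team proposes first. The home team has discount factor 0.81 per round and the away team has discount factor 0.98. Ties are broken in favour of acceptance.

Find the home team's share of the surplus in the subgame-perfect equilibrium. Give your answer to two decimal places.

In a stationary SPE each proposer offers the other exactly their discounted continuation value.
If the away team keeps x when proposing and the home team keeps y when proposing, then x = 400 − 0.81y and y = 400 − 0.98x.
Solving: x = 400(1 − 0.81) / (1 − 0.98·0.81) = 76 / 0.2062 ≈ 368.5742.
The home team gets 400 − 368.5742 ≈ 31.4258.

31.43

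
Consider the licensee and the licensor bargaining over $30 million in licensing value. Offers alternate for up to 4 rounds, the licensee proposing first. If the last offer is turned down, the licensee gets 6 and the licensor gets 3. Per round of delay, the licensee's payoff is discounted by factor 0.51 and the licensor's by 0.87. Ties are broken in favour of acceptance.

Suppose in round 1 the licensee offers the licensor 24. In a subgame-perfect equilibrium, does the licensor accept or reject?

Round 4 (the licensor proposes): the licensee gets 6 if talks fail, so the licensor offers 6 and keeps 24.
Round 3 (the licensee proposes): the licensor can get 24 next round, worth 0.87 × 24 = 20.88 now. The licensee offers 20.88 and keeps 30 − 20.88 = 9.12.
Round 2 (the licensor proposes): the licensee can get 9.12 next round, worth 0.51 × 9.12 = 4.6512 now, so the licensor offers 4.6512, keeping 25.3488.
So by rejecting in round 1, the licensor gets 25.3488 next round, worth 0.87 × 25.3488 = 22.053456 now.
Offer 24 ≥ 22.053456, so the licensor accepts.

Accept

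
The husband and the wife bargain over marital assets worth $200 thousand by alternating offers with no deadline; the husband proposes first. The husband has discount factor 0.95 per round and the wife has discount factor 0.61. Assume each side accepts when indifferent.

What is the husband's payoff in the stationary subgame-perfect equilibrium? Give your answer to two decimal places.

In a stationary SPE each proposer offers the other exactly their discounted continuation value.
If the husband keeps x when proposing and the wife keeps y when proposing, then x = 200 − 0.61y and y = 200 − 0.95x.
Solving: x = 200(1 − 0.61) / (1 − 0.95·0.61) = 78 / 0.4205 ≈ 185.4935.
The wife gets 200 − 185.4935 ≈ 14.5065.

185.49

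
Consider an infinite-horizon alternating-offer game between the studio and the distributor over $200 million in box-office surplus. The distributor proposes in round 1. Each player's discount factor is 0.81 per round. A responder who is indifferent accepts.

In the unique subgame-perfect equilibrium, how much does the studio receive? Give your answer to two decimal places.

Let x be the distributor's share when the distributor proposes and y be the studio's share when the studio proposes.
The studio accepts iff offered ≥ 0.81·y, so x = 200 − 0.81y. Symmetrically y = 200 − 0.81x.
Substituting: x = 200 − 0.81(200 − 0.81x), giving x(1 − 0.81·0.81) = 200(1 − 0.81).
So x = 200 × 0.19 / 0.3439 ≈ 110.4972, and the studio receives 200 − x ≈ 89.5028.

89.50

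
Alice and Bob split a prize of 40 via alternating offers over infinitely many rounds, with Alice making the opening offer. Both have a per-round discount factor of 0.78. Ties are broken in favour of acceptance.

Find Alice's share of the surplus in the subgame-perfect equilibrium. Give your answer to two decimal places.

When Alice proposes, Bob accepts any offer worth at least 0.78 times what Bob would get by proposing next round; and vice versa.
This gives x = 40 − 0.78y and y = 40 − 0.78x, where x and y are each side's share when it proposes.
Hence (1 − 0.78·0.78)x = 40(1 − 0.78), i.e. 0.3916·x = 8.8.
x ≈ 22.4719; Bob's share is 40 − x ≈ 17.5281.

22.47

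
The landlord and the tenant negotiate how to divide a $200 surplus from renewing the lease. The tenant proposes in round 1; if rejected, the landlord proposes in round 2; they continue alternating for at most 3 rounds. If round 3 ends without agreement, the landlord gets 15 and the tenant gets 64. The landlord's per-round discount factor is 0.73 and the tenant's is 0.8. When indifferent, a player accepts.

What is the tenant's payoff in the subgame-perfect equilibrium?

Round 3 (the tenant proposes): the landlord gets 15 if talks fail, so the tenant offers 15 and keeps 185.
Round 2 (the landlord proposes): the tenant can get 185 next round, worth 0.8 × 185 = 148 now; the landlord offers that and keeps 52.
Round 1 (the tenant proposes): the landlord can get 52 next round, worth 0.73 × 52 = 37.96 now; the tenant offers that and keeps 162.04.

162.04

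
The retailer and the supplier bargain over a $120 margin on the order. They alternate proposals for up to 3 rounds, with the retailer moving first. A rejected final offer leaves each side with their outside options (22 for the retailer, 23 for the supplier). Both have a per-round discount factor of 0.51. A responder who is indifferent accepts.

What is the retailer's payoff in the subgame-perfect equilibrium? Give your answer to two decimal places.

84.03

Round 3 (the retailer proposes): the supplier gets 23 if talks fail, so the retailer offers 23 and keeps 97.
Round 2 (the supplier proposes): the retailer can get 97 next round, worth 0.51 × 97 = 49.47 now, so the supplier offers 49.47, keeping 70.53.
Round 1 (the retailer proposes): the supplier can get 70.53 next round, worth 0.51 × 70.53 = 35.9703 now; the retailer offers that and keeps 84.0297.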